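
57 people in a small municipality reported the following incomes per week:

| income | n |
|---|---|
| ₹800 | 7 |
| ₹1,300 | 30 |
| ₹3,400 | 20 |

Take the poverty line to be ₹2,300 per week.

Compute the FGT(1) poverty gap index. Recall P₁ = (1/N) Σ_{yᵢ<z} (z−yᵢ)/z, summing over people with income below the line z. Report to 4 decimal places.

Incomes under z: 7×₹800, 30×₹1,300 (q = 37 of N = 57).
Shortfall ratios: (2300−800)/2300 = 0.6522 (×7); (2300−1300)/2300 = 0.4348 (×30).
Sum of shortfalls = 17.608696; P₁ averages over all N: 17.608696 / 57 = 0.3089.

0.3089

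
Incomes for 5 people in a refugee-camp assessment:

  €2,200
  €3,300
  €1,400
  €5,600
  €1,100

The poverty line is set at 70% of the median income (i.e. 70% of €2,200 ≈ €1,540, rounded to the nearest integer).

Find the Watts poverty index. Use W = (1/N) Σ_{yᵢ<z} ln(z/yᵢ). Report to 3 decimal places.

Below the line: €1,100, €1,400 (q = 2 of N = 5).
Log shortfalls: ln(1540/1100) = 0.3365; ln(1540/1400) = 0.0953.
W = 0.431782 / 5 = 0.086.

0.086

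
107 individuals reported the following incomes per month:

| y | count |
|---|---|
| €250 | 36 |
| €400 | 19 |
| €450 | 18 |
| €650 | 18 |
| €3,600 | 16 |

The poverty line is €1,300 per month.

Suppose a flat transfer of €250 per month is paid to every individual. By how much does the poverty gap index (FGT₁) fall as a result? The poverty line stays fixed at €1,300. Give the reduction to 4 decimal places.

0.1636

Before: below the line — 36×€250, 19×€400, 18×€450, 18×€650; poverty gap index (FGT₁) = 0.588785.
After the €250 transfer: below the line — 36×€500, 19×€650, 18×€700, 18×€900; poverty gap index (FGT₁) = 0.425234.
Reduction = 0.588785 − 0.425234 = 0.1636.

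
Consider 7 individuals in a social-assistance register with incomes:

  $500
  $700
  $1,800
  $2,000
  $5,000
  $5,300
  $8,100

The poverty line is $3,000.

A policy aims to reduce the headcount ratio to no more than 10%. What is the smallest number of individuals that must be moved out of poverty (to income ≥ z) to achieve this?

4 of the 7 individuals are poor, so H = 4/7 = 0.571.
A headcount ratio of at most 10% allows at most ⌊0.10 × 7⌋ = 0 poor individuals.
So at least 4 − 0 = 4 must be lifted.

4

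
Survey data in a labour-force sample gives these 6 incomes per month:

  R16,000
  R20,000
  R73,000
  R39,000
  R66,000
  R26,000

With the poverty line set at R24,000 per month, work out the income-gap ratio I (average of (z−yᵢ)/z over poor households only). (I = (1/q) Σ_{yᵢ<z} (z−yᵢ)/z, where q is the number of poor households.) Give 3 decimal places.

Below the line: R16,000, R20,000 (q = 2 of N = 6).
Shortfall ratios (z−y)/z: 0.3333, 0.1667; sum = 0.500000.
I averages over the q = 2 poor units only: 0.500000 / 2 = 0.250.

0.250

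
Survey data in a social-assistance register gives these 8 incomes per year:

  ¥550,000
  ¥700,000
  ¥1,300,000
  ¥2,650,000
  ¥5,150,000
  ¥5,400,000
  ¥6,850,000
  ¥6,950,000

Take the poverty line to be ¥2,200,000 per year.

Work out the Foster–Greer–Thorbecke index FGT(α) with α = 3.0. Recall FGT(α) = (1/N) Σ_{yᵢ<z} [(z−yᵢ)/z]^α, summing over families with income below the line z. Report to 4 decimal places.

Poor units: ¥550,000, ¥700,000, ¥1,300,000 (q = 3 of N = 8).
Relative gaps: (2200000−550000)/2200000 = 0.7500; (2200000−700000)/2200000 = 0.6818; (2200000−1300000)/2200000 = 0.4091.
Raised to α = 3.0: 0.42188; 0.31696; 0.06846.
Sum = 0.807299; FGT(3.0) = 0.807299 / 8 = 0.1009.

0.1009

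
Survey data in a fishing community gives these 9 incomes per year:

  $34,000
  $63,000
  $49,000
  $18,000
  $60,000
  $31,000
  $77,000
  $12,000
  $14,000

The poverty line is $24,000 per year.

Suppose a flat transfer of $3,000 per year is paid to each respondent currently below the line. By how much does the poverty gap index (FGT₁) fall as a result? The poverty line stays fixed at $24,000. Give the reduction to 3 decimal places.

Before: below the line — $12,000, $14,000, $18,000; poverty gap index (FGT₁) = 0.12963.
After the $3,000 transfer: below the line — $15,000, $17,000, $21,000; poverty gap index (FGT₁) = 0.08796.
Reduction = 0.12963 − 0.08796 = 0.042.

0.042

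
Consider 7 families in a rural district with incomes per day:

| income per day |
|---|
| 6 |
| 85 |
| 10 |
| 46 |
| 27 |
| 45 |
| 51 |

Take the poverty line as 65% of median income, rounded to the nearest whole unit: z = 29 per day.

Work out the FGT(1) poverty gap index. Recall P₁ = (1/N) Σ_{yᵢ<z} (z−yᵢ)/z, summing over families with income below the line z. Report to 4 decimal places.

0.2167

Incomes under z: 6, 10, 27 (q = 3 of N = 7).
Shortfall ratios: (29−6)/29 = 0.7931; (29−10)/29 = 0.6552; (29−27)/29 = 0.0690.
Sum of shortfalls = 1.517241; P₁ averages over all N: 1.517241 / 7 = 0.2167.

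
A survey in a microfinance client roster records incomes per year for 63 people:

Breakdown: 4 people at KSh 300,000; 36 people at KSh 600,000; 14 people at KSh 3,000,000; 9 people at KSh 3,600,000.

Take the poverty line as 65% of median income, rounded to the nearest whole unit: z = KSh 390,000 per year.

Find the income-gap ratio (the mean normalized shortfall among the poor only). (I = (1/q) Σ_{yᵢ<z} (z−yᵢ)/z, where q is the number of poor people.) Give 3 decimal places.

0.231

Below the line: 4×KSh 300,000 (q = 4 of N = 63).
Relative gaps: 0.2308 (×4); sum = 0.923077.
I averages over the q = 4 poor units only: 0.923077 / 4 = 0.231.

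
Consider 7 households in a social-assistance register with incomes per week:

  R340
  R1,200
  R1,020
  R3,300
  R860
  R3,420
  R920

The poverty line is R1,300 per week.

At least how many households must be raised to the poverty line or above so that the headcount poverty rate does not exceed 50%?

2

5 of the 7 households are poor, so H = 5/7 = 0.714.
A headcount ratio of at most 50% allows at most ⌊0.50 × 7⌋ = 3 poor households.
So at least 5 − 3 = 2 must be lifted.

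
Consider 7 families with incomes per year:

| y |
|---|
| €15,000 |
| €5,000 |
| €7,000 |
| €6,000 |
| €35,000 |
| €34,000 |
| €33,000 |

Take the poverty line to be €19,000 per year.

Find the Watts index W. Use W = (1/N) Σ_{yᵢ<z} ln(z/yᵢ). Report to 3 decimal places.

Below z: €5,000, €6,000, €7,000, €15,000 (q = 4 of N = 7).
Log gaps: ln(19000/5000) = 1.3350; ln(19000/6000) = 1.1527; ln(19000/7000) = 0.9985; ln(19000/15000) = 0.2364.
W = 3.722598 / 7 = 0.532.

0.532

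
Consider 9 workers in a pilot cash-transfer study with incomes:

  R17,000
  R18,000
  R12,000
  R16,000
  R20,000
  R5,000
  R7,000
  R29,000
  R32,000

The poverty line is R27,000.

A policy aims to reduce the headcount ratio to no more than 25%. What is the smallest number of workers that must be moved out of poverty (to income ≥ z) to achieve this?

Currently q = 7 of N = 9 are below the line (H = 0.778).
A headcount ratio of at most 25% allows at most ⌊0.25 × 9⌋ = 2 poor workers.
So at least 7 − 2 = 5 must be lifted.

5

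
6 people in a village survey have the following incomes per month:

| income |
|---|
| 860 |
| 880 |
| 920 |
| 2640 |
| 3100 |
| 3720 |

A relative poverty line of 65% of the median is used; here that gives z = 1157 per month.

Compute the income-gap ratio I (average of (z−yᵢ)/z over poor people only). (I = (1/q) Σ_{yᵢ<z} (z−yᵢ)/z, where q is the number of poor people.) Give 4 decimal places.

Below the line: 860, 880, 920 (q = 3 of N = 6).
Shortfall ratios (z−y)/z: 0.2567, 0.2394, 0.2048; sum = 0.700951.
I averages over the q = 3 poor units only: 0.700951 / 3 = 0.2337.

0.2337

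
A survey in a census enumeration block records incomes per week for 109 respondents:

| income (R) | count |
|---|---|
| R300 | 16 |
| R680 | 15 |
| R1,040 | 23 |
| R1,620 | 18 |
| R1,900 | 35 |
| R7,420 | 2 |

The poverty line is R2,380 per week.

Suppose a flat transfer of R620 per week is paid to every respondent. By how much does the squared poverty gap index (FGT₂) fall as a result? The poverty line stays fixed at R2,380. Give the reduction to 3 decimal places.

0.176

Before: below the line — 16×R300, 15×R680, 23×R1,040, 18×R1,620, 35×R1,900; squared poverty gap index (FGT₂) = 0.27912.
After the R620 transfer: below the line — 16×R920, 15×R1,300, 23×R1,660, 18×R2,240; squared poverty gap index (FGT₂) = 0.10346.
Reduction = 0.27912 − 0.10346 = 0.176.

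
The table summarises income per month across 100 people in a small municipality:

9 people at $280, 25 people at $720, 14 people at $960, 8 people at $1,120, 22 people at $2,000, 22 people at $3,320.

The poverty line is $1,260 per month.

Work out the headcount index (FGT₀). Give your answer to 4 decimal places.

56 of the 100 people have income below $1,260.
H = 56/100 = 0.5600.

0.5600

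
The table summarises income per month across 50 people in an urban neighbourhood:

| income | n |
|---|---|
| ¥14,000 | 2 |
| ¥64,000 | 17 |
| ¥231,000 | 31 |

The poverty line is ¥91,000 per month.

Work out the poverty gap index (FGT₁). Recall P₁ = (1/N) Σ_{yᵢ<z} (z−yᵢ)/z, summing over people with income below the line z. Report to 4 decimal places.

Incomes under z: 2×¥14,000, 17×¥64,000 (q = 19 of N = 50).
Relative gaps: (91000−14000)/91000 = 0.8462 (×2); (91000−64000)/91000 = 0.2967 (×17).
Σ = 6.736264. Dividing by the full population N = 50 gives P₁ = 0.1347.

0.1347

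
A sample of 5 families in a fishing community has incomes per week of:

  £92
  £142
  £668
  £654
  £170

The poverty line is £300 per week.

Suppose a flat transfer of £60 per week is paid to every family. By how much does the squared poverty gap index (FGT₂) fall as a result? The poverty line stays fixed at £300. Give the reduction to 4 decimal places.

0.1083

Before: below the line — £92, £142, £170; squared poverty gap index (FGT₂) = 0.189173.
After the £60 transfer: below the line — £152, £202, £230; squared poverty gap index (FGT₂) = 0.080907.
Reduction = 0.189173 − 0.080907 = 0.1083.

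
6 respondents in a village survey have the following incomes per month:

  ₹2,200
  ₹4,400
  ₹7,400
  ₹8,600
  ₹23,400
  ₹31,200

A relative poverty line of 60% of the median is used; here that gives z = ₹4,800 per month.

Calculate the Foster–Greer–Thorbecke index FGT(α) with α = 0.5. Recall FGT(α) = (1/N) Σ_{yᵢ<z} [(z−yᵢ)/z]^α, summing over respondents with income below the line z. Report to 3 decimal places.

Below z: ₹2,200, ₹4,400 (q = 2 of N = 6).
Gap ratios (z−y)/z: (4800−2200)/4800 = 0.5417; (4800−4400)/4800 = 0.0833.
Raised to α = 0.5: 0.73598; 0.28868.
Sum = 1.024655; FGT(0.5) = 1.024655 / 6 = 0.171.

0.171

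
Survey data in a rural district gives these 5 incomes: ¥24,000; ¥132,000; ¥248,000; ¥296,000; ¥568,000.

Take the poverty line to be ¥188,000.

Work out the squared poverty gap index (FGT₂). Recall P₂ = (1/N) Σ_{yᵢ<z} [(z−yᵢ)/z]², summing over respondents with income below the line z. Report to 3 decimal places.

0.170

Incomes under z: ¥24,000, ¥132,000 (q = 2 of N = 5).
Relative gaps: (188000−24000)/188000 = 0.8723; (188000−132000)/188000 = 0.2979.
Squared: 0.7610; 0.0887.
Sum = 0.849706; P₂ = 0.849706 / 5 = 0.170.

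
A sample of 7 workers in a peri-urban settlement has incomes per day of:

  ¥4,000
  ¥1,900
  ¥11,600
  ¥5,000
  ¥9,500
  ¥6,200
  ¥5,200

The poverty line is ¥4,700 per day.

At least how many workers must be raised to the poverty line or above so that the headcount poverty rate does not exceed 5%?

2

2 of the 7 workers are poor, so H = 2/7 = 0.286.
A headcount ratio of at most 5% allows at most ⌊0.05 × 7⌋ = 0 poor workers.
So at least 2 − 0 = 2 must be lifted.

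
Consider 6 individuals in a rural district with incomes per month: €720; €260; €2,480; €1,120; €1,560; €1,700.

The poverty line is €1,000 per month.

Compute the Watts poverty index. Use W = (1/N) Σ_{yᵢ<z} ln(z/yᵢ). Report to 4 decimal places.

Below z: €260, €720 (q = 2 of N = 6).
Log gaps: ln(1000/260) = 1.3471; ln(1000/720) = 0.3285.
W = 1.675578 / 6 = 0.2793.

0.2793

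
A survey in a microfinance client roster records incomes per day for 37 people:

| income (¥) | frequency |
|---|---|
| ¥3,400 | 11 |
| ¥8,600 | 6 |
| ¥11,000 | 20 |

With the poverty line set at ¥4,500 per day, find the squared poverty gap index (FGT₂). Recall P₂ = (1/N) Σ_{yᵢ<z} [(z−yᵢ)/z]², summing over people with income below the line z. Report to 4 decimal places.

Incomes under z: 11×¥3,400 (q = 11 of N = 37).
Relative gaps: (4500−3400)/4500 = 0.2444 (×11).
Squared: 0.0598 (×11).
Sum = 0.657284; P₂ = 0.657284 / 37 = 0.0178.

0.0178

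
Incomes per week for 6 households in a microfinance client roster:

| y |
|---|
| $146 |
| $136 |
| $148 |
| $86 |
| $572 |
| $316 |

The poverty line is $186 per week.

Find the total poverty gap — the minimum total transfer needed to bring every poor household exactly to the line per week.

Incomes under z: $86, $136, $146, $148 (q = 4 of N = 6).
Individual gaps: 186−86 = 100; 186−136 = 50; 186−146 = 40; 186−148 = 38.
Aggregate gap = $228.

$228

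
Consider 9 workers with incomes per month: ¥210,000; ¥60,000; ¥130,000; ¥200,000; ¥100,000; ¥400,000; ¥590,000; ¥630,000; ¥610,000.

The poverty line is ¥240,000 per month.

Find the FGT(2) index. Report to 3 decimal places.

Incomes under z: ¥60,000, ¥100,000, ¥130,000, ¥200,000, ¥210,000 (q = 5 of N = 9).
Shortfall ratios: (240000−60000)/240000 = 0.7500; (240000−100000)/240000 = 0.5833; (240000−130000)/240000 = 0.4583; (240000−200000)/240000 = 0.1667; (240000−210000)/240000 = 0.1250.
Squared: 0.5625; 0.3403; 0.2101; 0.0278; 0.0156.
Sum = 1.156250; P₂ = 1.156250 / 9 = 0.128.

0.128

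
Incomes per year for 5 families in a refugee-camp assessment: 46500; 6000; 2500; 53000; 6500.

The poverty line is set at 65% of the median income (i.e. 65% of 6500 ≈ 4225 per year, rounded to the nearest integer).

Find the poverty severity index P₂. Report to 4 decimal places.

Below the line: 2500 (q = 1 of N = 5).
Shortfall ratios: (4225−2500)/4225 = 0.4083.
Squared: 0.1667.
Sum = 0.166696; P₂ = 0.166696 / 5 = 0.0333.

0.0333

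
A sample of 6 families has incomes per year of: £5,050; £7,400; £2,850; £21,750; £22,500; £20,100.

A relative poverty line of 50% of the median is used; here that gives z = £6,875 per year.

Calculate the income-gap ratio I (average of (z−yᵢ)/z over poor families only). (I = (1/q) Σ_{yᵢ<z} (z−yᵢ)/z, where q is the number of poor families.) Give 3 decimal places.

0.425

Below z: £2,850, £5,050 (q = 2 of N = 6).
Relative gaps: 0.5855, 0.2655; sum = 0.850909.
The income-gap ratio divides by q (the poor only): 0.850909 / 2 = 0.425.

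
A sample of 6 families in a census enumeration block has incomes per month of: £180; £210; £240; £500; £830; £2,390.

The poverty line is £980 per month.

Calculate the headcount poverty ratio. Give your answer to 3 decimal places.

0.833

5 of the 6 families have income below £980.
H = 5/6 = 0.833.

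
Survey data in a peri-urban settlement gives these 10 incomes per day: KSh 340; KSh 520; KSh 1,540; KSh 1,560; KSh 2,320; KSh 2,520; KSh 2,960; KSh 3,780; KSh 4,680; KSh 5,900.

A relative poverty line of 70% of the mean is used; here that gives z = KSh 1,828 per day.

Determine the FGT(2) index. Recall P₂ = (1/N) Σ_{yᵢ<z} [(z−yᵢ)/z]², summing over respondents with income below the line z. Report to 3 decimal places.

Poor units: KSh 340, KSh 520, KSh 1,540, KSh 1,560 (q = 4 of N = 10).
Normalized shortfalls: (1828−340)/1828 = 0.8140; (1828−520)/1828 = 0.7155; (1828−1540)/1828 = 0.1575; (1828−1560)/1828 = 0.1466.
Squared: 0.6626; 0.5120; 0.0248; 0.0215.
Sum = 1.220911; P₂ = 1.220911 / 10 = 0.122.

0.122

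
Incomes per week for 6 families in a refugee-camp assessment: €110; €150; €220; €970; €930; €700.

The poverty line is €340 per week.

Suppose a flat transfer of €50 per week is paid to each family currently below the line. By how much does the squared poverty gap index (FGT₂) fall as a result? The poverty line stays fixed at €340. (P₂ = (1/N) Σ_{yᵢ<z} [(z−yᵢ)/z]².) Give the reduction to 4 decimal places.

Before: below the line — €110, €150, €220; squared poverty gap index (FGT₂) = 0.149077.
After the €50 transfer: below the line — €160, €200, €270; squared poverty gap index (FGT₂) = 0.082036.
Reduction = 0.149077 − 0.082036 = 0.0670.

0.0670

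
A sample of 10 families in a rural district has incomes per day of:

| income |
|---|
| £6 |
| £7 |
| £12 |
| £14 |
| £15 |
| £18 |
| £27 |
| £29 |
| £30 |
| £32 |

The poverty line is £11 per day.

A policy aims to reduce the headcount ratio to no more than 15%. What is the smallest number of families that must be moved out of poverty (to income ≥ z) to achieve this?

Currently q = 2 of N = 10 are below the line (H = 0.200).
A headcount ratio of at most 15% allows at most ⌊0.15 × 10⌋ = 1 poor families.
So at least 2 − 1 = 1 must be lifted.

1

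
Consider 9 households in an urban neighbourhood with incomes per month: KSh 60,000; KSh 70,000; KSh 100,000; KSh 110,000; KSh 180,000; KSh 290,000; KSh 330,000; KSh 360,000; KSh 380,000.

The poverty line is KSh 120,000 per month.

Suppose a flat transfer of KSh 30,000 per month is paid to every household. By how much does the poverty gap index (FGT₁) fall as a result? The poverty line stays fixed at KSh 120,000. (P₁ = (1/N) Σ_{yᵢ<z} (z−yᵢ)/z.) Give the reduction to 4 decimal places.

Before: below the line — KSh 60,000, KSh 70,000, KSh 100,000, KSh 110,000; poverty gap index (FGT₁) = 0.129630.
After the KSh 30,000 transfer: below the line — KSh 90,000, KSh 100,000; poverty gap index (FGT₁) = 0.046296.
Reduction = 0.129630 − 0.046296 = 0.0833.

0.0833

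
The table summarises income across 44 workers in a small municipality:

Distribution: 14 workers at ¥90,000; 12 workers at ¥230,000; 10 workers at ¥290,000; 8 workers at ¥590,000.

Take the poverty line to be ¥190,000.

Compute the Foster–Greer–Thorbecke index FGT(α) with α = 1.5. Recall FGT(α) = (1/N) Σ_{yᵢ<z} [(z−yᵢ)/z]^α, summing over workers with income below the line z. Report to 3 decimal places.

0.121

Below the line: 14×¥90,000 (q = 14 of N = 44).
Shortfall ratios: (190000−90000)/190000 = 0.5263 (×14).
Raised to α = 1.5: 0.38183 (×14).
Sum = 5.345614; FGT(1.5) = 5.345614 / 44 = 0.121.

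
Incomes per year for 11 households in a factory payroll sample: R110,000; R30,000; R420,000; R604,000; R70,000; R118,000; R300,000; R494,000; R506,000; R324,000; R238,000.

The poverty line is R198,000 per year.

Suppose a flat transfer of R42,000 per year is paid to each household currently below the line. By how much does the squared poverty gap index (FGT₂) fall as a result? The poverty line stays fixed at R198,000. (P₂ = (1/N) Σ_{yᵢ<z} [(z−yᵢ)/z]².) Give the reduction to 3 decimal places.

Before: below the line — R30,000, R70,000, R110,000, R118,000; squared poverty gap index (FGT₂) = 0.13624.
After the R42,000 transfer: below the line — R72,000, R112,000, R152,000, R160,000; squared poverty gap index (FGT₂) = 0.06222.
Reduction = 0.13624 − 0.06222 = 0.074.

0.074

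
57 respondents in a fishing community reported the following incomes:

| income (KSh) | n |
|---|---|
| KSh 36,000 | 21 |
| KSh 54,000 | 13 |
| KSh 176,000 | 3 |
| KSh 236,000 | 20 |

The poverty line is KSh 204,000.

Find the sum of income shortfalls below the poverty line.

KSh 5,562,000

Below the line: 21×KSh 36,000, 13×KSh 54,000, 3×KSh 176,000 (q = 37 of N = 57).
Individual gaps: 21×(204000−36000) = 3528000; 13×(204000−54000) = 1950000; 3×(204000−176000) = 84000.
Aggregate gap = KSh 5,562,000.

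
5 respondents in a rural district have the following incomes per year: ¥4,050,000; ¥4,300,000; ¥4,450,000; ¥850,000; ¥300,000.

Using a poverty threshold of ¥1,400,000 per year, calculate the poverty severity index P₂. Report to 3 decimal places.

Incomes under z: ¥300,000, ¥850,000 (q = 2 of N = 5).
Gap ratios (z−y)/z: (1400000−300000)/1400000 = 0.7857; (1400000−850000)/1400000 = 0.3929.
Squared: 0.6173; 0.1543.
Sum = 0.771684; P₂ = 0.771684 / 5 = 0.154.

0.154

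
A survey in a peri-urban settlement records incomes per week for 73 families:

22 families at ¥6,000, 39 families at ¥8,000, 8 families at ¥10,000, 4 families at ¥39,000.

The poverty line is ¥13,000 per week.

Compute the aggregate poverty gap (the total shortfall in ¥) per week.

¥373,000

Poor units: 22×¥6,000, 39×¥8,000, 8×¥10,000 (q = 69 of N = 73).
Individual gaps: 22×(13000−6000) = 154000; 39×(13000−8000) = 195000; 8×(13000−10000) = 24000.
Aggregate gap = ¥373,000.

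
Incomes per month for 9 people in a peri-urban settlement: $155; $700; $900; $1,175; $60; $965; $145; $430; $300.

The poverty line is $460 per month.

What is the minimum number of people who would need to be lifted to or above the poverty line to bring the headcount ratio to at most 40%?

2

Currently q = 5 of N = 9 are below the line (H = 0.556).
A headcount ratio of at most 40% allows at most ⌊0.40 × 9⌋ = 3 poor people.
So at least 5 − 3 = 2 must be lifted.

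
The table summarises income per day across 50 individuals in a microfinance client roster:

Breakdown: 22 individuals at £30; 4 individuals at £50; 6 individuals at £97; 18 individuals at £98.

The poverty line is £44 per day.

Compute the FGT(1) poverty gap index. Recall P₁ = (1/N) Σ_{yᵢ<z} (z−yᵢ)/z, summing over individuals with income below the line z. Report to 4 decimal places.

0.1400

Below z: 22×£30 (q = 22 of N = 50).
Gap ratios (z−y)/z: (44−30)/44 = 0.3182 (×22).
Sum of shortfalls = 7.000000; P₁ averages over all N: 7.000000 / 50 = 0.1400.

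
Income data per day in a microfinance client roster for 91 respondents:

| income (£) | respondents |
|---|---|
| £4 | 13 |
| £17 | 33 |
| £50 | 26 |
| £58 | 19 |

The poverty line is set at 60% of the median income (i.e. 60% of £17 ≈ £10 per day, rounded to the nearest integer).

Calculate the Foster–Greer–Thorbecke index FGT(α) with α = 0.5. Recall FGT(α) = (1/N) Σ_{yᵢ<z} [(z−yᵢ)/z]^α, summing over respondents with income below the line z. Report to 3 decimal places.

Poor units: 13×£4 (q = 13 of N = 91).
Normalized shortfalls: (10−4)/10 = 0.6000 (×13).
Raised to α = 0.5: 0.77460 (×13).
Sum = 10.069757; FGT(0.5) = 10.069757 / 91 = 0.111.

0.111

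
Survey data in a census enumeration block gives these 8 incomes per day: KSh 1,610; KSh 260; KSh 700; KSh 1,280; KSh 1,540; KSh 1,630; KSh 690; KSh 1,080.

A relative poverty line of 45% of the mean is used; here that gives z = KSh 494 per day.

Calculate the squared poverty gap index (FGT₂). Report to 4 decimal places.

Poor units: KSh 260 (q = 1 of N = 8).
Normalized shortfalls: (494−260)/494 = 0.4737.
Squared: 0.2244.
Sum = 0.224377; P₂ = 0.224377 / 8 = 0.0280.

0.0280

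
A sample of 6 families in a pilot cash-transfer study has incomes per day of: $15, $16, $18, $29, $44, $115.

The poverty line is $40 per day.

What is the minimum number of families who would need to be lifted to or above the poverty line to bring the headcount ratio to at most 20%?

3

Currently q = 4 of N = 6 are below the line (H = 0.667).
A headcount ratio of at most 20% allows at most ⌊0.20 × 6⌋ = 1 poor families.
So at least 4 − 1 = 3 must be lifted.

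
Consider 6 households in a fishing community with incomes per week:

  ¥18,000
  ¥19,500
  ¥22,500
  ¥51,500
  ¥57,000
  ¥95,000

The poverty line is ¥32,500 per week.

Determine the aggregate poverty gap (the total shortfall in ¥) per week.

Incomes under z: ¥18,000, ¥19,500, ¥22,500 (q = 3 of N = 6).
Individual gaps: 32500−18000 = 14500; 32500−19500 = 13000; 32500−22500 = 10000.
Aggregate gap = ¥37,500.

¥37,500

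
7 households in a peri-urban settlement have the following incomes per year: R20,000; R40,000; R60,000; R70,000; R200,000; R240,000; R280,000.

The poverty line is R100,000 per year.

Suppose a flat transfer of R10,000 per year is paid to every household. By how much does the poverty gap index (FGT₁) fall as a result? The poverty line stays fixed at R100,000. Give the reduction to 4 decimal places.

Before: below the line — R20,000, R40,000, R60,000, R70,000; poverty gap index (FGT₁) = 0.300000.
After the R10,000 transfer: below the line — R30,000, R50,000, R70,000, R80,000; poverty gap index (FGT₁) = 0.242857.
Reduction = 0.300000 − 0.242857 = 0.0571.

0.0571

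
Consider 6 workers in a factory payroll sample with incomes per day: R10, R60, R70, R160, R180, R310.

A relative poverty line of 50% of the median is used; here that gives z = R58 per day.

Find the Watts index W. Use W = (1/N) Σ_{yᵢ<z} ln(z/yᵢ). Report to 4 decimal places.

0.2930

Poor units: R10 (q = 1 of N = 6).
Log shortfalls: ln(58/10) = 1.7579.
W = 1.757858 / 6 = 0.2930.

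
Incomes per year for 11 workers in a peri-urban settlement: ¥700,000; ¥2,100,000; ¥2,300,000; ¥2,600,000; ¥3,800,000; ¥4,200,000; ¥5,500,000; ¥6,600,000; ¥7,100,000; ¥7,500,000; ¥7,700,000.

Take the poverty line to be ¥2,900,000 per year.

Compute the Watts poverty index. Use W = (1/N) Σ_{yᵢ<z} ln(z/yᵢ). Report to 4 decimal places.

Incomes under z: ¥700,000, ¥2,100,000, ¥2,300,000, ¥2,600,000 (q = 4 of N = 11).
ln(z/y) terms: ln(2900000/700000) = 1.4214; ln(2900000/2100000) = 0.3228; ln(2900000/2300000) = 0.2318; ln(2900000/2600000) = 0.1092.
W = 2.085160 / 11 = 0.1896.

0.1896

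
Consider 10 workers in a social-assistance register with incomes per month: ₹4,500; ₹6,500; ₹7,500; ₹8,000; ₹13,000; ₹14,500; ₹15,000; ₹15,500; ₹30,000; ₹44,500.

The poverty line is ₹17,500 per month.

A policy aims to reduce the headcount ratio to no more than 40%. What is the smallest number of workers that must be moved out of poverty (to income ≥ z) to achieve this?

4

Currently q = 8 of N = 10 are below the line (H = 0.800).
A headcount ratio of at most 40% allows at most ⌊0.40 × 10⌋ = 4 poor workers.
So at least 8 − 4 = 4 must be lifted.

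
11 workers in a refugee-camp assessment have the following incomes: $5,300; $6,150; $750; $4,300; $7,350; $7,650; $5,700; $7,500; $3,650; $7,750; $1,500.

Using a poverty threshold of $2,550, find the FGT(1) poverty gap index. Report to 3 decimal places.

0.102

Poor units: $750, $1,500 (q = 2 of N = 11).
Normalized shortfalls: (2550−750)/2550 = 0.7059; (2550−1500)/2550 = 0.4118.
Σ = 1.117647. Dividing by the full population N = 11 gives P₁ = 0.102.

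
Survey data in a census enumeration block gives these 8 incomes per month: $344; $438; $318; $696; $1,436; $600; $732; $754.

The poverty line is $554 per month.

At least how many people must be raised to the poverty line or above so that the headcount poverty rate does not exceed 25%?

1

Currently q = 3 of N = 8 are below the line (H = 0.375).
A headcount ratio of at most 25% allows at most ⌊0.25 × 8⌋ = 2 poor people.
So at least 3 − 2 = 1 must be lifted.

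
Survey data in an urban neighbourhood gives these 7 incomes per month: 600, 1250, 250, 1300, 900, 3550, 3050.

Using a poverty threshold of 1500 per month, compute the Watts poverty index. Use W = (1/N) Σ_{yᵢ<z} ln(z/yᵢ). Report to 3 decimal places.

Incomes under z: 250, 600, 900, 1250, 1300 (q = 5 of N = 7).
Log gaps: ln(1500/250) = 1.7918; ln(1500/600) = 0.9163; ln(1500/900) = 0.5108; ln(1500/1250) = 0.1823; ln(1500/1300) = 0.1431.
W = 3.544298 / 7 = 0.506.

0.506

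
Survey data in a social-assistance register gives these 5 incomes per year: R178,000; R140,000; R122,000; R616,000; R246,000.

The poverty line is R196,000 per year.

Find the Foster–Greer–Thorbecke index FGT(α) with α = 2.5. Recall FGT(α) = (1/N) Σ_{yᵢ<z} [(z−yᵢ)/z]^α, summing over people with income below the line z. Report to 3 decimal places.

Incomes under z: R122,000, R140,000, R178,000 (q = 3 of N = 5).
Shortfall ratios: (196000−122000)/196000 = 0.3776; (196000−140000)/196000 = 0.2857; (196000−178000)/196000 = 0.0918.
Raised to α = 2.5: 0.08759; 0.04363; 0.00256.
Sum = 0.133777; FGT(2.5) = 0.133777 / 5 = 0.027.

0.027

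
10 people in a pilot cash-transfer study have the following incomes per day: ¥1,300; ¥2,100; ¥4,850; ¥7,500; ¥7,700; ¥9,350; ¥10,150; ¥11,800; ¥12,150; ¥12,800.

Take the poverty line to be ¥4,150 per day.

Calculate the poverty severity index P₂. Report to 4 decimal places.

0.0716

Incomes under z: ¥1,300, ¥2,100 (q = 2 of N = 10).
Normalized shortfalls: (4150−1300)/4150 = 0.6867; (4150−2100)/4150 = 0.4940.
Squared: 0.4716; 0.2440.
Sum = 0.715634; P₂ = 0.715634 / 10 = 0.0716.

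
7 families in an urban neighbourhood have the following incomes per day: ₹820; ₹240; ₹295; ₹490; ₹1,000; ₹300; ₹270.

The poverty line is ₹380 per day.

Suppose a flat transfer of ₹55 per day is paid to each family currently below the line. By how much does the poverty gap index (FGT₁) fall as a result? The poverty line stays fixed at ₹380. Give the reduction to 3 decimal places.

Before: below the line — ₹240, ₹270, ₹295, ₹300; poverty gap index (FGT₁) = 0.15602.
After the ₹55 transfer: below the line — ₹295, ₹325, ₹350, ₹355; poverty gap index (FGT₁) = 0.07331.
Reduction = 0.15602 − 0.07331 = 0.083.

0.083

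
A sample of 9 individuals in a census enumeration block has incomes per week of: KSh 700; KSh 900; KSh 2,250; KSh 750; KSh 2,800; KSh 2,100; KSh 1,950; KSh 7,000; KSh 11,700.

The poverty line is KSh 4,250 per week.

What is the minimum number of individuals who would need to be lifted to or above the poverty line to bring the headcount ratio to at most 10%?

Currently q = 7 of N = 9 are below the line (H = 0.778).
A headcount ratio of at most 10% allows at most ⌊0.10 × 9⌋ = 0 poor individuals.
So at least 7 − 0 = 7 must be lifted.

7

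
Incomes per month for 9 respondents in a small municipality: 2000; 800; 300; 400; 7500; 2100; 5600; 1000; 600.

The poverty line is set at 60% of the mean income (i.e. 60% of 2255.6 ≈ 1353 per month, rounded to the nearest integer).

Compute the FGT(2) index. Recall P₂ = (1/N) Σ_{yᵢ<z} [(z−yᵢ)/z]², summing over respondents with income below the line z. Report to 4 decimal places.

0.1830

Below the line: 300, 400, 600, 800, 1000 (q = 5 of N = 9).
Shortfall ratios: (1353−300)/1353 = 0.7783; (1353−400)/1353 = 0.7044; (1353−600)/1353 = 0.5565; (1353−800)/1353 = 0.4087; (1353−1000)/1353 = 0.2609.
Squared: 0.6057; 0.4961; 0.3097; 0.1671; 0.0681.
Sum = 1.646690; P₂ = 1.646690 / 9 = 0.1830.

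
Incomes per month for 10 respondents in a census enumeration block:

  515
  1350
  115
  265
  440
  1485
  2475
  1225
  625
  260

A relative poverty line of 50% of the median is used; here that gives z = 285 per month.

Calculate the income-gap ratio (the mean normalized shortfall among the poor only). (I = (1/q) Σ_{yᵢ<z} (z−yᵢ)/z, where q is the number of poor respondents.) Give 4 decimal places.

Below the line: 115, 260, 265 (q = 3 of N = 10).
Shortfall ratios (z−y)/z: 0.5965, 0.0877, 0.0702; sum = 0.754386.
The income-gap ratio divides by q (the poor only): 0.754386 / 3 = 0.2515.

0.2515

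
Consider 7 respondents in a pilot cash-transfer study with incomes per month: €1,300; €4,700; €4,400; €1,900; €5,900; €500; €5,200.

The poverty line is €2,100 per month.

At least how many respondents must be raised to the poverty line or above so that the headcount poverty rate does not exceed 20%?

2

Currently q = 3 of N = 7 are below the line (H = 0.429).
A headcount ratio of at most 20% allows at most ⌊0.20 × 7⌋ = 1 poor respondents.
So at least 3 − 1 = 2 must be lifted.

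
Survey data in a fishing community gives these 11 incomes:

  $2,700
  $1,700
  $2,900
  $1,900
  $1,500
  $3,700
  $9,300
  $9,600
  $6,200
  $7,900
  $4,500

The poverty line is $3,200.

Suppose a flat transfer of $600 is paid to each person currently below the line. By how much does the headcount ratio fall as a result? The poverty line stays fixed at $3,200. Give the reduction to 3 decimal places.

Before: below the line — $1,500, $1,700, $1,900, $2,700, $2,900; headcount ratio = 0.45455.
After the $600 transfer: below the line — $2,100, $2,300, $2,500; headcount ratio = 0.27273.
Reduction = 0.45455 − 0.27273 = 0.182.

0.182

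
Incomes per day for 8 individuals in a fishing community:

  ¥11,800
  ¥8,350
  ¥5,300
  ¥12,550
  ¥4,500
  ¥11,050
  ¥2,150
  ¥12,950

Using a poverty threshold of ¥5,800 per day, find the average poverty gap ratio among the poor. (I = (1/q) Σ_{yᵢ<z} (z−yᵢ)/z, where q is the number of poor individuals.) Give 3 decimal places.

Poor units: ¥2,150, ¥4,500, ¥5,300 (q = 3 of N = 8).
Shortfall ratios (z−y)/z: 0.6293, 0.2241, 0.0862; sum = 0.939655.
The income-gap ratio divides by q (the poor only): 0.939655 / 3 = 0.313.

0.313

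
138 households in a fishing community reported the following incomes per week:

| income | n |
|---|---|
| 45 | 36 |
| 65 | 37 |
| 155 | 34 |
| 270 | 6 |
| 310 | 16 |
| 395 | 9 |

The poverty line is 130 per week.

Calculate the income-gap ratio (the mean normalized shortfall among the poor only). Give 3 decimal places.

0.576

Poor units: 36×45, 37×65 (q = 73 of N = 138).
Shortfall ratios (z−y)/z: 0.6538 (×36), 0.5000 (×37); sum = 42.038462.
The income-gap ratio divides by q (the poor only): 42.038462 / 73 = 0.576.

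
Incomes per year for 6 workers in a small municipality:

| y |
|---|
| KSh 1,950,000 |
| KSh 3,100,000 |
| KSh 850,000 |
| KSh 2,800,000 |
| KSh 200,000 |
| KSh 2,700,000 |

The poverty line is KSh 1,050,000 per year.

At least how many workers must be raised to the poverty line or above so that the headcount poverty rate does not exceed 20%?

2 of the 6 workers are poor, so H = 2/6 = 0.333.
A headcount ratio of at most 20% allows at most ⌊0.20 × 6⌋ = 1 poor workers.
So at least 2 − 1 = 1 must be lifted.

1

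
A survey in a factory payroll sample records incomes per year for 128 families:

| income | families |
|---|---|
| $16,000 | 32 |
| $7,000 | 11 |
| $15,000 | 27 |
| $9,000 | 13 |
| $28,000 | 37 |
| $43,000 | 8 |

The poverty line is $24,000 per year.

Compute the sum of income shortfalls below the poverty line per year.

$881,000

Poor units: 11×$7,000, 13×$9,000, 27×$15,000, 32×$16,000 (q = 83 of N = 128).
Individual gaps: 11×(24000−7000) = 187000; 13×(24000−9000) = 195000; 27×(24000−15000) = 243000; 32×(24000−16000) = 256000.
Aggregate gap = $881,000.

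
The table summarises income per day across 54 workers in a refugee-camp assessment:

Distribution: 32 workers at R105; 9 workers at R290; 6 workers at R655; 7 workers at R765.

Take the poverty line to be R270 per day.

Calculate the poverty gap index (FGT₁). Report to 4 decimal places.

0.3621

Below the line: 32×R105 (q = 32 of N = 54).
Shortfall ratios: (270−105)/270 = 0.6111 (×32).
Σ = 19.555556. Dividing by the full population N = 54 gives P₁ = 0.3621.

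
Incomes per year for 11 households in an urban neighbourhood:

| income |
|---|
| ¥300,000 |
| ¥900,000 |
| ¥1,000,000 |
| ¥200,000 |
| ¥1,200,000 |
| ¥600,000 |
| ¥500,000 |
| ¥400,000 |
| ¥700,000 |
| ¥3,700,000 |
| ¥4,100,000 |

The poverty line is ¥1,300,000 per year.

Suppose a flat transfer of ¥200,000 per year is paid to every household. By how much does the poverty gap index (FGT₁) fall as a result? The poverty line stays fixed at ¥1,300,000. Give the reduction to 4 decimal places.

0.1189

Before: below the line — ¥200,000, ¥300,000, ¥400,000, ¥500,000, ¥600,000, ¥700,000, ¥900,000, ¥1,000,000, ¥1,200,000; poverty gap index (FGT₁) = 0.412587.
After the ¥200,000 transfer: below the line — ¥400,000, ¥500,000, ¥600,000, ¥700,000, ¥800,000, ¥900,000, ¥1,100,000, ¥1,200,000; poverty gap index (FGT₁) = 0.293706.
Reduction = 0.412587 − 0.293706 = 0.1189.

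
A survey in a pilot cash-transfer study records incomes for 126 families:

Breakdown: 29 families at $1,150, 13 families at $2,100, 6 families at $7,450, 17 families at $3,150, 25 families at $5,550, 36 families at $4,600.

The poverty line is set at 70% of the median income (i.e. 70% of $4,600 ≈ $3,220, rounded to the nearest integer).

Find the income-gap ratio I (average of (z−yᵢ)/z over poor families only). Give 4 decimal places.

Below z: 29×$1,150, 13×$2,100, 17×$3,150 (q = 59 of N = 126).
Shortfall ratios (z−y)/z: 0.6429 (×29), 0.3478 (×13), 0.0217 (×17); sum = 23.534161.
I averages over the q = 59 poor units only: 23.534161 / 59 = 0.3989.

0.3989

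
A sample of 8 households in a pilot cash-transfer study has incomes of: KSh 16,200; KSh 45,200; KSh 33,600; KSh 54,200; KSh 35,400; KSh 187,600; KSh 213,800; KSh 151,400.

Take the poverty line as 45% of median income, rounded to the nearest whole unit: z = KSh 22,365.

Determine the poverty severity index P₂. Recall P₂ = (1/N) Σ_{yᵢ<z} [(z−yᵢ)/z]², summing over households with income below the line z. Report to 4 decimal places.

0.0095

Below the line: KSh 16,200 (q = 1 of N = 8).
Relative gaps: (22365−16200)/22365 = 0.2757.
Squared: 0.0760.
Sum = 0.075985; P₂ = 0.075985 / 8 = 0.0095.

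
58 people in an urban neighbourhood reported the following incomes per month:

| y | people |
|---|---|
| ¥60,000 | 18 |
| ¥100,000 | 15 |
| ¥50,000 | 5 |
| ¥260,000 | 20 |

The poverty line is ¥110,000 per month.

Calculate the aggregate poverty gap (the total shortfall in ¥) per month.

¥1,350,000

Poor units: 5×¥50,000, 18×¥60,000, 15×¥100,000 (q = 38 of N = 58).
Individual gaps: 5×(110000−50000) = 300000; 18×(110000−60000) = 900000; 15×(110000−100000) = 150000.
Aggregate gap = ¥1,350,000.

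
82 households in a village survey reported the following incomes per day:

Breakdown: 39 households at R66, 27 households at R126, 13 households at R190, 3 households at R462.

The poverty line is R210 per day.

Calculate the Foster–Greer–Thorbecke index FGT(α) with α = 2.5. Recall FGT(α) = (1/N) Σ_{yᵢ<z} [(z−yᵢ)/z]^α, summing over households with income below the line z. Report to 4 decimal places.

0.2189

Incomes under z: 39×R66, 27×R126, 13×R190 (q = 79 of N = 82).
Gap ratios (z−y)/z: (210−66)/210 = 0.6857 (×39); (210−126)/210 = 0.4000 (×27); (210−190)/210 = 0.0952 (×13).
Raised to α = 2.5: 0.38937 (×39); 0.10119 (×27); 0.00280 (×13).
Sum = 17.953870; FGT(2.5) = 17.953870 / 82 = 0.2189.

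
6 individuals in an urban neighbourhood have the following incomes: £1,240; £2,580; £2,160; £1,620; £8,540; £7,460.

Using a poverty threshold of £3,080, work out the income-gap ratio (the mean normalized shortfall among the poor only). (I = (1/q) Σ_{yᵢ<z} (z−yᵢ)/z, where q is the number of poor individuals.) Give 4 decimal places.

Poor units: £1,240, £1,620, £2,160, £2,580 (q = 4 of N = 6).
Shortfall ratios (z−y)/z: 0.5974, 0.4740, 0.2987, 0.1623; sum = 1.532468.
The income-gap ratio divides by q (the poor only): 1.532468 / 4 = 0.3831.

0.3831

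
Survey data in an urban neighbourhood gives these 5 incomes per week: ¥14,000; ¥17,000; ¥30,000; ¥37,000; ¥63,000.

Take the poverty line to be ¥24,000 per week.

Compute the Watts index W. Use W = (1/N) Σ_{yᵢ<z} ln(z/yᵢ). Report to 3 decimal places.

Incomes under z: ¥14,000, ¥17,000 (q = 2 of N = 5).
ln(z/y) terms: ln(24000/14000) = 0.5390; ln(24000/17000) = 0.3448.
W = 0.883837 / 5 = 0.177.

0.177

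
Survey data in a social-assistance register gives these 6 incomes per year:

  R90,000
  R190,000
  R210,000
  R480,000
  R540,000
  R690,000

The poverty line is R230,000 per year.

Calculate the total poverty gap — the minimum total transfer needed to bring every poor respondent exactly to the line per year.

R200,000

Below the line: R90,000, R190,000, R210,000 (q = 3 of N = 6).
Individual gaps: 230000−90000 = 140000; 230000−190000 = 40000; 230000−210000 = 20000.
Aggregate gap = R200,000.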